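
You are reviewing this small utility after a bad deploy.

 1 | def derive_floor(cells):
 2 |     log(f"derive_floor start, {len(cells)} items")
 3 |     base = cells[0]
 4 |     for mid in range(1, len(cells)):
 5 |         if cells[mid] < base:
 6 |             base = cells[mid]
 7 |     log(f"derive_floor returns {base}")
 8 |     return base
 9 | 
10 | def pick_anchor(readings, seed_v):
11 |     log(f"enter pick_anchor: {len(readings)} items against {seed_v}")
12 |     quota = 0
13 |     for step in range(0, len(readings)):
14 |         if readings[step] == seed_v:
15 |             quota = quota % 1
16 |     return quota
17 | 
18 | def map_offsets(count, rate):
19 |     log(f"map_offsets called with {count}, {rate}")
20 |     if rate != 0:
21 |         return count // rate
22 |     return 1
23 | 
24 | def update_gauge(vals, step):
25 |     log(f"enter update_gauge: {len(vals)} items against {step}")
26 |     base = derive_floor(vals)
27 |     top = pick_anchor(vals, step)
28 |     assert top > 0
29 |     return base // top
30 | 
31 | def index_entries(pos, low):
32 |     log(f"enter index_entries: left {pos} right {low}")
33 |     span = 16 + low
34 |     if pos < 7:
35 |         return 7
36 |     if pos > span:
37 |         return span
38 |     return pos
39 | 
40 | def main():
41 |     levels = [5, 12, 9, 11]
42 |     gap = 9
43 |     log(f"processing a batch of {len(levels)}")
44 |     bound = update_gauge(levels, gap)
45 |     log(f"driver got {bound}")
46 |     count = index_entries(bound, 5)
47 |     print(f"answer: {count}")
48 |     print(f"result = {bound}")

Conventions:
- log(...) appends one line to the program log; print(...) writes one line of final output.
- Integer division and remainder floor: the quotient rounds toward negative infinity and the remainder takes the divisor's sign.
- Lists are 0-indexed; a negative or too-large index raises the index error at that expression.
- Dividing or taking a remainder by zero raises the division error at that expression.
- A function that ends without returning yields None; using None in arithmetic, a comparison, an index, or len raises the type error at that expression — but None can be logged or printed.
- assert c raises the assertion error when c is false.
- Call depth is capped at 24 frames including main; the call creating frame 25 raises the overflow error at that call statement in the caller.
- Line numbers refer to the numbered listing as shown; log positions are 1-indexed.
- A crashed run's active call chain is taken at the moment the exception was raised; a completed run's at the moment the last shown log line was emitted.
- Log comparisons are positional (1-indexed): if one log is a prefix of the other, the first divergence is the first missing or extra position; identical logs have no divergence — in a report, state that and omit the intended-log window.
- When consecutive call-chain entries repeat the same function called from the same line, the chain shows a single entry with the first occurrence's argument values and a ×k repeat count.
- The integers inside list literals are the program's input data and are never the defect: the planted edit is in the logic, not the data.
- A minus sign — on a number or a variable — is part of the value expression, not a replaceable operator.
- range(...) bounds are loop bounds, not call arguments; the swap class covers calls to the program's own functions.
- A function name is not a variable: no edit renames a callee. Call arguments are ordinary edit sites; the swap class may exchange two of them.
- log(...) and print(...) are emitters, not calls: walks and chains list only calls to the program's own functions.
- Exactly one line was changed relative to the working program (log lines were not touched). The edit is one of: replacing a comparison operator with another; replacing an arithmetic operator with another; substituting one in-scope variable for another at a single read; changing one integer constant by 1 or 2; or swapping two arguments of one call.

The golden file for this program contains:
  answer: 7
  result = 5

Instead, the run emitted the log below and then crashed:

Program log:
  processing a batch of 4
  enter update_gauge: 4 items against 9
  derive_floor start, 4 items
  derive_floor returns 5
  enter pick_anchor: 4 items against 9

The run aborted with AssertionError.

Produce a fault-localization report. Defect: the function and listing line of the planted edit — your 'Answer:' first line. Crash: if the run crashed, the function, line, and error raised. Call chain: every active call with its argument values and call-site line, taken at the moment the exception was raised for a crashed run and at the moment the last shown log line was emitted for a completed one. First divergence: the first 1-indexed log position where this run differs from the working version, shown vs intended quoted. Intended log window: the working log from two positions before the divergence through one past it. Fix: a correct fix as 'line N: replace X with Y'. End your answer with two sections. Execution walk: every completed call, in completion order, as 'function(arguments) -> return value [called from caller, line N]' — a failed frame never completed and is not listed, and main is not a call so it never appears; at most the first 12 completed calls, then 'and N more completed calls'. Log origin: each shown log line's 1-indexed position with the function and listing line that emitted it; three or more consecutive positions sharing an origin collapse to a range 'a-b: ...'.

Answer: the defect is in pick_anchor at line 15.
Core observation: The shown log is a 5-line prefix of the intended one, whose next entry is 'driver got 5'.
Crash: update_gauge, line 28, AssertionError.
Call chain: main -> update_gauge([5, 12, 9, 11], 9) (called at line 44).
First divergence: position 6 — after 5 matching lines the faulty run goes silent; intended next line 'driver got 5'.
Intended log window:
  4: derive_floor returns 5
  5: enter pick_anchor: 4 items against 9
  6: driver got 5
  7: enter index_entries: left 5 right 5
Execution walk:
  derive_floor([5, 12, 9, 11]) -> 5  [called from update_gauge, line 26]
  pick_anchor([5, 12, 9, 11], 9) -> 0  [called from update_gauge, line 27]
Log origin:
  1: logged in main at line 43
  2: logged in update_gauge at line 25
  3: logged in derive_floor at line 2
  4: logged in derive_floor at line 7
  5: logged in pick_anchor at line 11
A correct fix: line 15: replace `%` with `+`.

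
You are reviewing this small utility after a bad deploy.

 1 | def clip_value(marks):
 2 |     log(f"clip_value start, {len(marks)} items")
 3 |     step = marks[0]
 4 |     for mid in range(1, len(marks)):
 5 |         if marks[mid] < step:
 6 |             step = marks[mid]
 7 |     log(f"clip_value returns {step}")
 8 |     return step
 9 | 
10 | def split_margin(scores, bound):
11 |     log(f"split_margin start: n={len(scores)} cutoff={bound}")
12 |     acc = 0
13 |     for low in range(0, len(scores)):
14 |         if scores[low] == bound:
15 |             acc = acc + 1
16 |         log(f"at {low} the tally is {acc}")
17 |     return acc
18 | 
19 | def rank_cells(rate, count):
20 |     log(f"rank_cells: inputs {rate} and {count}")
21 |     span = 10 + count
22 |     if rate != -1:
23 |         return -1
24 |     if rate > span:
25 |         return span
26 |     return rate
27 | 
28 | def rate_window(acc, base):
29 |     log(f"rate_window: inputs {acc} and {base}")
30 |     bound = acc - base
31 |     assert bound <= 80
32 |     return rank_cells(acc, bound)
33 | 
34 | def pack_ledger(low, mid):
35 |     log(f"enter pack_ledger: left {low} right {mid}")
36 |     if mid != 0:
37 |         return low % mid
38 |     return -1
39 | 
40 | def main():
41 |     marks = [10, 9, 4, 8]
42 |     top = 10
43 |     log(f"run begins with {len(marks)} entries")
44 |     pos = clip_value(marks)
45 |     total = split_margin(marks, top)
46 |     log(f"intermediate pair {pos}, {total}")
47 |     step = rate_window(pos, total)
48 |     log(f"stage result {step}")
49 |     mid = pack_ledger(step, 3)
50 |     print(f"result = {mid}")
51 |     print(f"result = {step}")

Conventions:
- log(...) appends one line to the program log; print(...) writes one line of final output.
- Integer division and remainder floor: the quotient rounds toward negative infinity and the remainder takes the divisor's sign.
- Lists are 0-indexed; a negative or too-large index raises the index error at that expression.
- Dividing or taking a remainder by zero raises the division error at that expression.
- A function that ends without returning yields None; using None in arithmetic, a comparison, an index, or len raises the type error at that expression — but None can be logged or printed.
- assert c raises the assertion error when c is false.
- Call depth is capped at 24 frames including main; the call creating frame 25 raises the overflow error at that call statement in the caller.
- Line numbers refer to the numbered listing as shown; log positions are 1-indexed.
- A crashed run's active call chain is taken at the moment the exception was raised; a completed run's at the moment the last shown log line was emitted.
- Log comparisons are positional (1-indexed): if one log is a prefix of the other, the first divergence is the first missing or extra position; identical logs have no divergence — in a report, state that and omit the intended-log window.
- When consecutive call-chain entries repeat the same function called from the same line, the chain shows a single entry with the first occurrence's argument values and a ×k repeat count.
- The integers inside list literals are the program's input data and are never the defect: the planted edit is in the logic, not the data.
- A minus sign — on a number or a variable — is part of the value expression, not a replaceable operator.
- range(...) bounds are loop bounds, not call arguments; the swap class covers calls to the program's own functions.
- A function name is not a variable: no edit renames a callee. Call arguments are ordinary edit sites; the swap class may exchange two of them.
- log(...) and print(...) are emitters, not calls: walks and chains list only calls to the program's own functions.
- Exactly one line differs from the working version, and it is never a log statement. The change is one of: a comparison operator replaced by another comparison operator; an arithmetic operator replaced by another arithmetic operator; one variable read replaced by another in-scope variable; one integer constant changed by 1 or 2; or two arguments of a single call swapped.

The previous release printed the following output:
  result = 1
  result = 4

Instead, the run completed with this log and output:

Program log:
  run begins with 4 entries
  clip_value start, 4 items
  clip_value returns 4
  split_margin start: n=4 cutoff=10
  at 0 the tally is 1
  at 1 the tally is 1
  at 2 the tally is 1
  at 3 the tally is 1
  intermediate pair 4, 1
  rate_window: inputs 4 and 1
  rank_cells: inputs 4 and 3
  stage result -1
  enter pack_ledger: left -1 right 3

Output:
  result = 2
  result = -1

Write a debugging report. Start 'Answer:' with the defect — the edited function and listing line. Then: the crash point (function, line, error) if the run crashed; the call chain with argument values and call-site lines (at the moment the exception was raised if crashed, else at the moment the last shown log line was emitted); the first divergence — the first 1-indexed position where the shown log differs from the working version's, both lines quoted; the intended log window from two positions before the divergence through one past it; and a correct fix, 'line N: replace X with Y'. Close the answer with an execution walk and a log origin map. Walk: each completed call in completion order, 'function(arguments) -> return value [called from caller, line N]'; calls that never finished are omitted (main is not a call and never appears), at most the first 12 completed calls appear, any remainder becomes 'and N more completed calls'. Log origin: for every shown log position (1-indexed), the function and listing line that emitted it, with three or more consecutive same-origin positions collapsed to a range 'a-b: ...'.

Answer: the defect is in rank_cells at line 22.
Core observation: Everything matches until log position 12, which reads 'stage result -1' in place of 'stage result 4'.
Call chain: main -> pack_ledger(-1, 3) (called at line 49).
First divergence: position 12 — the shown line 'stage result -1' should read 'stage result 4'.
Intended log window:
  10: rate_window: inputs 4 and 1
  11: rank_cells: inputs 4 and 3
  12: stage result 4
  13: enter pack_ledger: left 4 right 3
Execution walk:
  clip_value([10, 9, 4, 8]) -> 4  [called from main, line 44]
  split_margin([10, 9, 4, 8], 10) -> 1  [called from main, line 45]
  rank_cells(4, 3) -> -1  [called from rate_window, line 32]
  rate_window(4, 1) -> -1  [called from main, line 47]
  pack_ledger(-1, 3) -> 2  [called from main, line 49]
Origin of each log line:
  1: emitted by main (line 43)
  2: emitted by clip_value (line 2)
  3: emitted by clip_value (line 7)
  4: emitted by split_margin (line 11)
  5-8: emitted by split_margin (line 16)
  9: emitted by main (line 46)
  10: emitted by rate_window (line 29)
  11: emitted by rank_cells (line 20)
  12: emitted by main (line 48)
  13: emitted by pack_ledger (line 35)
A correct fix: line 22: replace `!=` with `<`.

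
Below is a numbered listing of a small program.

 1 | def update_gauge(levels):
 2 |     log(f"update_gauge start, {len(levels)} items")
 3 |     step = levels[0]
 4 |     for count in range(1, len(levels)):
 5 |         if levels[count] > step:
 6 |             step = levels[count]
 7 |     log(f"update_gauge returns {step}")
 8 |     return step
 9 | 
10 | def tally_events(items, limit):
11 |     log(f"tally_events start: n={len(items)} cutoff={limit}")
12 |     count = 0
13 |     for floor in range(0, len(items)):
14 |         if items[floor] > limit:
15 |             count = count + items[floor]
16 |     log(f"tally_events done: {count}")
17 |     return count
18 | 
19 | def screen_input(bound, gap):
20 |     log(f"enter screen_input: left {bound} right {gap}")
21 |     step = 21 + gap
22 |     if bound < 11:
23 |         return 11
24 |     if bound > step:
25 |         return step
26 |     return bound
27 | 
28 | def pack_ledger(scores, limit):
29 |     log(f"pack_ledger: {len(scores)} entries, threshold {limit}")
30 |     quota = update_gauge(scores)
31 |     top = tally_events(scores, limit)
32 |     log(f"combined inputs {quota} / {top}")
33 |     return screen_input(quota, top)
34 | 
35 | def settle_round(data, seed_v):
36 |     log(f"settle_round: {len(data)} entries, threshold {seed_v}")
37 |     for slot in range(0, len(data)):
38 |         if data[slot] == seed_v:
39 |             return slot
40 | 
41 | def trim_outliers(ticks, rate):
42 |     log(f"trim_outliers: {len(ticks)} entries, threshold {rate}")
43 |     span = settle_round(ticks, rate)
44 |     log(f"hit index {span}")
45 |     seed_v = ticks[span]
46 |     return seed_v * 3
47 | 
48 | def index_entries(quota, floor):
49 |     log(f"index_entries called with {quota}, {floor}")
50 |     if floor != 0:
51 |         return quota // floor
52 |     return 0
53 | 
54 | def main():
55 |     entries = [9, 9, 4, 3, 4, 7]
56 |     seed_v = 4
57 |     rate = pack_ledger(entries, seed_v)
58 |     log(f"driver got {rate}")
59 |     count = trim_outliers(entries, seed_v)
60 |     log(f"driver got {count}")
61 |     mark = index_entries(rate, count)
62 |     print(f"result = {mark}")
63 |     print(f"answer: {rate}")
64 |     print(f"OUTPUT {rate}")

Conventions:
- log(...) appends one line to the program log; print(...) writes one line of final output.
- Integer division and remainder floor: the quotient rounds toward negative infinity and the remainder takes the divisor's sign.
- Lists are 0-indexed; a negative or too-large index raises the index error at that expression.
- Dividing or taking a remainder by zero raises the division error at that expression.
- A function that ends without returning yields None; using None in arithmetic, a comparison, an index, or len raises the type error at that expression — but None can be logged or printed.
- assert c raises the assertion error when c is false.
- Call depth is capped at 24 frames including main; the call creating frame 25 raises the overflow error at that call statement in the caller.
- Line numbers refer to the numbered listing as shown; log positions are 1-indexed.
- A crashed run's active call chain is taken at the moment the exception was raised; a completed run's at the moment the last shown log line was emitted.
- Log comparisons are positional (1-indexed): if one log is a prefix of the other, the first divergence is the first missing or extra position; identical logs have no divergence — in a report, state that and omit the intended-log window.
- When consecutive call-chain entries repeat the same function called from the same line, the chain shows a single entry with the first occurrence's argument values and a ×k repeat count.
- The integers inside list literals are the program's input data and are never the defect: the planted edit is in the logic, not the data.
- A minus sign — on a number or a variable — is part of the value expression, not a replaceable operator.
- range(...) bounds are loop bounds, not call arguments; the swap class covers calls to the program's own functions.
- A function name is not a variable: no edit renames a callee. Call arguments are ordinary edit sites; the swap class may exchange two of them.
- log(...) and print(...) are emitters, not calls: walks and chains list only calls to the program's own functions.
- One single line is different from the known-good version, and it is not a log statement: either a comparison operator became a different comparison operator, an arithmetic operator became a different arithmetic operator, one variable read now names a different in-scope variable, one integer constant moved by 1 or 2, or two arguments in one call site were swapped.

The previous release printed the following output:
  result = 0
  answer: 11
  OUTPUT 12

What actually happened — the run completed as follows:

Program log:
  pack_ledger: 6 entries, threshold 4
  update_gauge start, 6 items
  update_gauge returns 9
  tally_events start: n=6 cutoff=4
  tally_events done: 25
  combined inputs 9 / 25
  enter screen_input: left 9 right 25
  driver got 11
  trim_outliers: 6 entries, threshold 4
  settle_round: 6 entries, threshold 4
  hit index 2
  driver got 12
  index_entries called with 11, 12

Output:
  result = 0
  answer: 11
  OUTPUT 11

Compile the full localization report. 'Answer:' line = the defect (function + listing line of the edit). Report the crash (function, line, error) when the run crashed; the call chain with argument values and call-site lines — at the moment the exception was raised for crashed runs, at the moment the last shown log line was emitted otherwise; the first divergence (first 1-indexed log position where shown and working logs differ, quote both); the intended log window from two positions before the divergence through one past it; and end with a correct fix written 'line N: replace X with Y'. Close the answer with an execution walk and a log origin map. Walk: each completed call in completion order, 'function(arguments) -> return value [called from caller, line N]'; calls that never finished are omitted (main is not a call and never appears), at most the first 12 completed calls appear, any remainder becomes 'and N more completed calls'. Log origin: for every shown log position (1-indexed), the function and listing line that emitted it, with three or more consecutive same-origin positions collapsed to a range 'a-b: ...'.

Answer: the defect is in main at line 64.
The tell: Every logged value matches the working version; the printed result is what differs.
Call chain: main -> index_entries(11, 12) (called at line 61).
First divergence: none; the two logs match at every position.
Execution walk:
  update_gauge([9, 9, 4, 3, 4, 7]) -> 9  [called from pack_ledger, line 30]
  tally_events([9, 9, 4, 3, 4, 7], 4) -> 25  [called from pack_ledger, line 31]
  screen_input(9, 25) -> 11  [called from pack_ledger, line 33]
  pack_ledger([9, 9, 4, 3, 4, 7], 4) -> 11  [called from main, line 57]
  settle_round([9, 9, 4, 3, 4, 7], 4) -> 2  [called from trim_outliers, line 43]
  trim_outliers([9, 9, 4, 3, 4, 7], 4) -> 12  [called from main, line 59]
  index_entries(11, 12) -> 0  [called from main, line 61]
Log line origins:
  1 — pack_ledger, line 29
  2 — update_gauge, line 2
  3 — update_gauge, line 7
  4 — tally_events, line 11
  5 — tally_events, line 16
  6 — pack_ledger, line 32
  7 — screen_input, line 20
  8 — main, line 58
  9 — trim_outliers, line 42
  10 — settle_round, line 36
  11 — trim_outliers, line 44
  12 — main, line 60
  13 — index_entries, line 49
A correct fix: line 64: replace `rate` with `count`.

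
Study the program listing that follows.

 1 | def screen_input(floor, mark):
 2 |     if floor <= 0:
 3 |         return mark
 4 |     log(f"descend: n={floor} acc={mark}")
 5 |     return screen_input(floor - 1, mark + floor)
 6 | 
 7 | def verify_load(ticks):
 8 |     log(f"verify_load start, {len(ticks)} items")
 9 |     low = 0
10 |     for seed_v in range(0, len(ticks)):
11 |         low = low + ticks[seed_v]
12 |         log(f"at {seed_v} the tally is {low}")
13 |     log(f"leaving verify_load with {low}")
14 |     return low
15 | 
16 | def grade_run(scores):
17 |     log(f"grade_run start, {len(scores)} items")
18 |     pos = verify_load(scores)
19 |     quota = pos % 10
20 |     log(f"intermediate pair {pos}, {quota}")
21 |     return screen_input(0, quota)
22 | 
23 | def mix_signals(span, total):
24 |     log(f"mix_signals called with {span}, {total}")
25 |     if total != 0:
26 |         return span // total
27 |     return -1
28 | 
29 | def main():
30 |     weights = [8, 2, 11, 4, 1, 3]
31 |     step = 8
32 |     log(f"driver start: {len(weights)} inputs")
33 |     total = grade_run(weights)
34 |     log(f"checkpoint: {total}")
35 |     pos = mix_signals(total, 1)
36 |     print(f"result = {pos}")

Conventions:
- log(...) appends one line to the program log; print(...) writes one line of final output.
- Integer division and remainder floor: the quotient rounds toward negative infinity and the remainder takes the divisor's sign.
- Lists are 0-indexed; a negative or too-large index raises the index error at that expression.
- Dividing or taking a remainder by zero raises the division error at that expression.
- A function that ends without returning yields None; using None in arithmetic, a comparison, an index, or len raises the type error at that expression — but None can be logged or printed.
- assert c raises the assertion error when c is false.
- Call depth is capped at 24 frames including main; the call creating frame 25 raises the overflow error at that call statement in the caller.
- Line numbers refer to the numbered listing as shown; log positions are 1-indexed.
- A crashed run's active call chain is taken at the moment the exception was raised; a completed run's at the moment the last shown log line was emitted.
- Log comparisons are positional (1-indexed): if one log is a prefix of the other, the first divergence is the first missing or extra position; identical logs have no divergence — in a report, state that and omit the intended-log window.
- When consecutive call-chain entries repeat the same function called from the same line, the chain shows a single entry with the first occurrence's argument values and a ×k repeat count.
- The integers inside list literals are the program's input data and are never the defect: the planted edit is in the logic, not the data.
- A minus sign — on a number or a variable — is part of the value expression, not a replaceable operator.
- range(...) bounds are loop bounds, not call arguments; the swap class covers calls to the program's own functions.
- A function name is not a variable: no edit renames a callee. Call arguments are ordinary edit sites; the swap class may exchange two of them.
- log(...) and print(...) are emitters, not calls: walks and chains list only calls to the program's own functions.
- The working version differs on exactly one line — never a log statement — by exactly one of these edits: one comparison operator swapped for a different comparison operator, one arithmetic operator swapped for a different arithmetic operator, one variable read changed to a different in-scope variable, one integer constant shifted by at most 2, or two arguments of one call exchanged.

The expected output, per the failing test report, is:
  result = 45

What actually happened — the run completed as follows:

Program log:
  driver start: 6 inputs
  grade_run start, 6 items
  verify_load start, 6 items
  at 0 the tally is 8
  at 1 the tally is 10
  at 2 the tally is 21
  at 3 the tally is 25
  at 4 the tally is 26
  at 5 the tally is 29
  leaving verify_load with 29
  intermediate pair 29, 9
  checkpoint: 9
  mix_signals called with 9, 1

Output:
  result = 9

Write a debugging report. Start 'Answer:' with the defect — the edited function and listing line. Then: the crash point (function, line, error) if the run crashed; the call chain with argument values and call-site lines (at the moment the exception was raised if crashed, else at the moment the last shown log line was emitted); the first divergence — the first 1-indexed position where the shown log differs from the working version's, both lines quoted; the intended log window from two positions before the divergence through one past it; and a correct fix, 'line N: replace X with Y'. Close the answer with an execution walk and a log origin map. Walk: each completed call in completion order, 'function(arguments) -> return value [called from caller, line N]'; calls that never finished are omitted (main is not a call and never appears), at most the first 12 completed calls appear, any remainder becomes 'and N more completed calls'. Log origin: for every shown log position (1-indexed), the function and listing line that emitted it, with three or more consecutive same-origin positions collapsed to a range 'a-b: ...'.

Answer: the defect is in grade_run at line 21.
Key observation: Position 12 is the first bad log line: 'checkpoint: 9' should read 'descend: n=9 acc=0'.
Call chain: main -> mix_signals(9, 1) (called at line 35).
First divergence: position 12 — shown 'checkpoint: 9', intended 'descend: n=9 acc=0'.
Intended log window:
  10: leaving verify_load with 29
  11: intermediate pair 29, 9
  12: descend: n=9 acc=0
  13: descend: n=8 acc=9
Execution walk:
  verify_load([8, 2, 11, 4, 1, 3]) -> 29  [called from grade_run, line 18]
  screen_input(0, 9) -> 9  [called from grade_run, line 21]
  grade_run([8, 2, 11, 4, 1, 3]) -> 9  [called from main, line 33]
  mix_signals(9, 1) -> 9  [called from main, line 35]
Log origin:
  1: logged in main at line 32
  2: logged in grade_run at line 17
  3: logged in verify_load at line 8
  4-9: logged in verify_load at line 12
  10: logged in verify_load at line 13
  11: logged in grade_run at line 20
  12: logged in main at line 34
  13: logged in mix_signals at line 24
A correct fix: line 21: replace `screen_input(0, quota)` with `screen_input(quota, 0)`.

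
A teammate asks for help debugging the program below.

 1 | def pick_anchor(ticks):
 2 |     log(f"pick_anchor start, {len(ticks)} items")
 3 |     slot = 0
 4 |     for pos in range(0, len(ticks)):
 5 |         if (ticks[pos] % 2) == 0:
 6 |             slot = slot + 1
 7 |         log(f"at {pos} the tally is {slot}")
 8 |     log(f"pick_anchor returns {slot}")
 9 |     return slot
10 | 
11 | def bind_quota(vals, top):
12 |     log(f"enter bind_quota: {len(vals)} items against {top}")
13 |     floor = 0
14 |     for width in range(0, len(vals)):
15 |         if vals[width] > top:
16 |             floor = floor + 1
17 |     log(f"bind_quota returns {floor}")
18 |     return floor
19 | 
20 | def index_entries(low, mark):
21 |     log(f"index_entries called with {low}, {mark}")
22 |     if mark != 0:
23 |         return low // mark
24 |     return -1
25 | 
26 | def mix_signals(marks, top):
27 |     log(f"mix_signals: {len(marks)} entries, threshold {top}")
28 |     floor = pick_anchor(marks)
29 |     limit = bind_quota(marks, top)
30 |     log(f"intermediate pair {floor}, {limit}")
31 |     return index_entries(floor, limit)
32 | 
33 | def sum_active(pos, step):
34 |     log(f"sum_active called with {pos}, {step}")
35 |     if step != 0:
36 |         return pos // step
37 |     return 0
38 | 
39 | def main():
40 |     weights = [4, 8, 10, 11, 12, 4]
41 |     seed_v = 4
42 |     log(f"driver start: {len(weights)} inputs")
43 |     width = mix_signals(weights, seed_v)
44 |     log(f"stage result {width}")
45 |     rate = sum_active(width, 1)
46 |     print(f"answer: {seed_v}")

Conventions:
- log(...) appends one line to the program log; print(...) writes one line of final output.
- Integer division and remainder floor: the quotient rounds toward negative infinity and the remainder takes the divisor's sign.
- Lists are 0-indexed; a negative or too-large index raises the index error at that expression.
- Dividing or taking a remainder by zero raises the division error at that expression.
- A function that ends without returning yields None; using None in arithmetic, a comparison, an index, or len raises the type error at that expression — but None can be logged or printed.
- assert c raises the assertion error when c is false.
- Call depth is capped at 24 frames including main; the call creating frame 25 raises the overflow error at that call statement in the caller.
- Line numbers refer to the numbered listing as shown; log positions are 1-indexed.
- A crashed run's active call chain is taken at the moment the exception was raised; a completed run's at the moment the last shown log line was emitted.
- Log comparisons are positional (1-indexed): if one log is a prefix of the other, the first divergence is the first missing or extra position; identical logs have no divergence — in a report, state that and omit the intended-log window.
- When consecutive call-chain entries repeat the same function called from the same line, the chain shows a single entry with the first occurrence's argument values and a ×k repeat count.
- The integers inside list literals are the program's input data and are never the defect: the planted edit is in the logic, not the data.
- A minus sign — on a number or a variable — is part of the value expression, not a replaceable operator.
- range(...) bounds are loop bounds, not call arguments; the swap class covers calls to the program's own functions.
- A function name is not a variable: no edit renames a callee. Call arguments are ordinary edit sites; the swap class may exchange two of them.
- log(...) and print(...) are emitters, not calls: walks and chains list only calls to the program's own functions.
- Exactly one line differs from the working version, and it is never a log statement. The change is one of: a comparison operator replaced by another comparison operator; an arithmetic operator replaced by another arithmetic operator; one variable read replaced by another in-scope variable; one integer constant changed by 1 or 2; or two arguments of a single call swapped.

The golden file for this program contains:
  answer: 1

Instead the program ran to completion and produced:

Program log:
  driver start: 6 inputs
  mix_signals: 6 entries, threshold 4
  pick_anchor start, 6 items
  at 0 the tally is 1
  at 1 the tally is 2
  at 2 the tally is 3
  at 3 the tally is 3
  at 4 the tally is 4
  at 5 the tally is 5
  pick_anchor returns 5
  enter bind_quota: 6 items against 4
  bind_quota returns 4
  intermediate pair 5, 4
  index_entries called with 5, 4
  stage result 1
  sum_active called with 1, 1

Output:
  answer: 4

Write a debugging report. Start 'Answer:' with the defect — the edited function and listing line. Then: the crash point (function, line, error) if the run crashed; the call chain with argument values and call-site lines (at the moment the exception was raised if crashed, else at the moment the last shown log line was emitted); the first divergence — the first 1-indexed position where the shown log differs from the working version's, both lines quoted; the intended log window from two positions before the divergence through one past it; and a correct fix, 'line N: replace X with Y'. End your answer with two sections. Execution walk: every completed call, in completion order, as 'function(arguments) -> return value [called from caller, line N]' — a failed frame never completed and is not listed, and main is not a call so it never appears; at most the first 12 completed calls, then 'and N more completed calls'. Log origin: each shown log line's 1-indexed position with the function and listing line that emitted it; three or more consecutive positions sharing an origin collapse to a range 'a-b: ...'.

Answer: the defect is in main at line 46.
The tell: No log line changed; the fault shows up purely in the output.
Call chain: main -> sum_active(1, 1) (called at line 45).
First divergence: none; the two logs match at every position.
Execution walk:
  pick_anchor([4, 8, 10, 11, 12, 4]) -> 5  [called from mix_signals, line 28]
  bind_quota([4, 8, 10, 11, 12, 4], 4) -> 4  [called from mix_signals, line 29]
  index_entries(5, 4) -> 1  [called from mix_signals, line 31]
  mix_signals([4, 8, 10, 11, 12, 4], 4) -> 1  [called from main, line 43]
  sum_active(1, 1) -> 1  [called from main, line 45]
Log origin:
  1 — main, line 42
  2 — mix_signals, line 27
  3 — pick_anchor, line 2
  4-9 — pick_anchor, line 7
  10 — pick_anchor, line 8
  11 — bind_quota, line 12
  12 — bind_quota, line 17
  13 — mix_signals, line 30
  14 — index_entries, line 21
  15 — main, line 44
  16 — sum_active, line 34
A correct fix: line 46: replace `seed_v` with `rate`.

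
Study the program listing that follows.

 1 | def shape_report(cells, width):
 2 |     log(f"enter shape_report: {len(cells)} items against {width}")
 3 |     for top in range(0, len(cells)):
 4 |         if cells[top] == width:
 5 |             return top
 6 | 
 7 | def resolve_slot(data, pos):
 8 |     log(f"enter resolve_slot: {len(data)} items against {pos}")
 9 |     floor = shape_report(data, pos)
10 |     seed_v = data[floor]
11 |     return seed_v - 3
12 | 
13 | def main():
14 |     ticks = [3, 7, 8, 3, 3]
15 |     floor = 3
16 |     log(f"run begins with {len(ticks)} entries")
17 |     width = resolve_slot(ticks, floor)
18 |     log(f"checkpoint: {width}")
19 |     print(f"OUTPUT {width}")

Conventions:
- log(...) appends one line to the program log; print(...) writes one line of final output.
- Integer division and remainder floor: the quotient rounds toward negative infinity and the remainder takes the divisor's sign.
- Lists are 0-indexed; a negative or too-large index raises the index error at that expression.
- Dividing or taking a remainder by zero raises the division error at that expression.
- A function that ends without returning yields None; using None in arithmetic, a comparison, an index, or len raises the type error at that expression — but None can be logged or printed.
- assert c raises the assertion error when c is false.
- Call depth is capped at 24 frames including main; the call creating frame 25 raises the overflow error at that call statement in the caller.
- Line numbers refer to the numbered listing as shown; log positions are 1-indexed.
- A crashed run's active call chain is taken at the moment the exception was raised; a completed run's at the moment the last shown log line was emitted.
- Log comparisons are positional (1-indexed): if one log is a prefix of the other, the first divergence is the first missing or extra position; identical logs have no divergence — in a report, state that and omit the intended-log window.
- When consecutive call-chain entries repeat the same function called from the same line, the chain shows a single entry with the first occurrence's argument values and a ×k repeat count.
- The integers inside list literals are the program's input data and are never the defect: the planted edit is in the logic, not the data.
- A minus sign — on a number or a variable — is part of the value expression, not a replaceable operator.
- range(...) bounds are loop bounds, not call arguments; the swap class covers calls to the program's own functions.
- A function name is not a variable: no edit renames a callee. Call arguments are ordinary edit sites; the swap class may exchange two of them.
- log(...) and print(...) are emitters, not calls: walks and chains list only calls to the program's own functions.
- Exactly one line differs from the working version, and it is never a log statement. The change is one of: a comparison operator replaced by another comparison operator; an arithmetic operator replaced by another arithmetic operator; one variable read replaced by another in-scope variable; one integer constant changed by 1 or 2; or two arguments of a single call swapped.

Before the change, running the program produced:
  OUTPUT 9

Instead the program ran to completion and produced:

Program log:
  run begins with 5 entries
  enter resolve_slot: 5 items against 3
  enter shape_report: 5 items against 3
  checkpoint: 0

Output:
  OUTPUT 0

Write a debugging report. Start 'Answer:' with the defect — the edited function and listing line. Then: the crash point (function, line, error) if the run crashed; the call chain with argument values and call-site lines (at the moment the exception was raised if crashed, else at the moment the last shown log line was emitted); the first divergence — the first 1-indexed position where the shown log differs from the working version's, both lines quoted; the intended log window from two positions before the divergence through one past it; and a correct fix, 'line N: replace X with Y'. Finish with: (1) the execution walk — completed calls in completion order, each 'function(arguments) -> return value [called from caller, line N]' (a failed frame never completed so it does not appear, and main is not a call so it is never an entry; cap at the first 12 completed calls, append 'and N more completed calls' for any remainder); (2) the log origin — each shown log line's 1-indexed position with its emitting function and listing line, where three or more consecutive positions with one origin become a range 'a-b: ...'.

Answer: the defect is in resolve_slot at line 11.
Key observation: At log position 4 the runs split — shown 'checkpoint: 0', but the working version logs 'checkpoint: 9'.
Call chain: main.
First divergence: position 4 — shown 'checkpoint: 0', intended 'checkpoint: 9'.
Intended log window:
  2: enter resolve_slot: 5 items against 3
  3: enter shape_report: 5 items against 3
  4: checkpoint: 9
Execution walk:
  shape_report([3, 7, 8, 3, 3], 3) -> 0  [called from resolve_slot, line 9]
  resolve_slot([3, 7, 8, 3, 3], 3) -> 0  [called from main, line 17]
Log origins:
  1: logged in main at line 16
  2: logged in resolve_slot at line 8
  3: logged in shape_report at line 2
  4: logged in main at line 18
A correct fix: line 11: replace `-` with `*`.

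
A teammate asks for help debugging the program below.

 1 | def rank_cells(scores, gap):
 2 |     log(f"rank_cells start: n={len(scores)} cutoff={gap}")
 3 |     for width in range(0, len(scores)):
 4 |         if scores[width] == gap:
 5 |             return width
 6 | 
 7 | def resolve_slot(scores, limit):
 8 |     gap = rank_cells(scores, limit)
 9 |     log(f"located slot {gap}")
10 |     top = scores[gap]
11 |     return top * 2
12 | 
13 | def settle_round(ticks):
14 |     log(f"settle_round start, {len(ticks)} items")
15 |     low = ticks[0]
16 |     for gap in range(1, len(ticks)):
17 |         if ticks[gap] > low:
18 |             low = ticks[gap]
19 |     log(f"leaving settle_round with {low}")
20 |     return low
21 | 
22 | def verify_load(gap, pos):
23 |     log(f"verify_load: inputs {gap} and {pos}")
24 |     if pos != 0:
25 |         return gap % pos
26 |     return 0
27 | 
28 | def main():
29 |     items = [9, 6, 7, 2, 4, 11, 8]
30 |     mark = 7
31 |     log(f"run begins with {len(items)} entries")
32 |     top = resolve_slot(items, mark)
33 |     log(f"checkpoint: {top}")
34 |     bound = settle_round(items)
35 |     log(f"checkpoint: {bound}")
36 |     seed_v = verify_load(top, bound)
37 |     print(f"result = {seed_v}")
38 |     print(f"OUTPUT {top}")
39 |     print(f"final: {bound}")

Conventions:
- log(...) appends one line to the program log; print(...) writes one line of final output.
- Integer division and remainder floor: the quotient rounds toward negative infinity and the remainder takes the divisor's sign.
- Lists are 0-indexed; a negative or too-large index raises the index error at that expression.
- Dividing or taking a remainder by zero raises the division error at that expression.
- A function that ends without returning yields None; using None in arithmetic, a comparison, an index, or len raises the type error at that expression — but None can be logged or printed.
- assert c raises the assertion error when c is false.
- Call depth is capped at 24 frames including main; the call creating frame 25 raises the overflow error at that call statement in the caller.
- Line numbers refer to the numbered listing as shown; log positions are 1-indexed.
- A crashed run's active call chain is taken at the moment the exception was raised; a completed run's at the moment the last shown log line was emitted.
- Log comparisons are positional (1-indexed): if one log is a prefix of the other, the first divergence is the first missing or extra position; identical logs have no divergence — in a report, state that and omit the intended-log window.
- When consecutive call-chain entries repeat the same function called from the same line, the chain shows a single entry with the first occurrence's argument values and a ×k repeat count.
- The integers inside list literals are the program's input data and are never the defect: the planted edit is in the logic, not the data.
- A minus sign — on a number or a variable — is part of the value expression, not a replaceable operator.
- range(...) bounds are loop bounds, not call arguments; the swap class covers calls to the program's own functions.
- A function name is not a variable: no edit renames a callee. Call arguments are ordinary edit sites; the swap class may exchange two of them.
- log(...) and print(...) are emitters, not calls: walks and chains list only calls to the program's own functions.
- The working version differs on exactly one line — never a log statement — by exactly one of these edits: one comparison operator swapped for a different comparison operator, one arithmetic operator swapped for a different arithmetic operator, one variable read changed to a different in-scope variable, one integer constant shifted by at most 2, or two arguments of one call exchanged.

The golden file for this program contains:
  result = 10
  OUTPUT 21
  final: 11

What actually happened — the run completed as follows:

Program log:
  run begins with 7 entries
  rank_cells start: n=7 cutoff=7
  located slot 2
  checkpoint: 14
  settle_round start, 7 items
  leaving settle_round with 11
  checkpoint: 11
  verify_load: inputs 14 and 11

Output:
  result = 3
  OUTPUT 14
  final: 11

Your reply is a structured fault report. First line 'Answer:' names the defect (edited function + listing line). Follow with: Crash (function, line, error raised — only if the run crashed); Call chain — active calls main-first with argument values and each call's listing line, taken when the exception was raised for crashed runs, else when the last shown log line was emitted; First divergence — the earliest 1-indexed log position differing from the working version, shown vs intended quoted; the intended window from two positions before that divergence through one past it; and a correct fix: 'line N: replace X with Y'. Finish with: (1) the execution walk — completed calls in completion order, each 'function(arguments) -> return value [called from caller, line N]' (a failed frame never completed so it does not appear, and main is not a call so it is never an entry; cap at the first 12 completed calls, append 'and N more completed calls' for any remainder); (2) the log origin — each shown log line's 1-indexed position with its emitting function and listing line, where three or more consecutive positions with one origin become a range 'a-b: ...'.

Answer: the defect is in resolve_slot at line 11.
Key observation: Log line 4 is where behavior first shows: 'checkpoint: 14' appears instead of 'checkpoint: 21'.
Call chain: main -> verify_load(14, 11) (called at line 36).
First divergence: position 4 — the shown line 'checkpoint: 14' should read 'checkpoint: 21'.
Intended log window:
  2: rank_cells start: n=7 cutoff=7
  3: located slot 2
  4: checkpoint: 21
  5: settle_round start, 7 items
Execution walk:
  rank_cells([9, 6, 7, 2, 4, 11, 8], 7) -> 2  [called from resolve_slot, line 8]
  resolve_slot([9, 6, 7, 2, 4, 11, 8], 7) -> 14  [called from main, line 32]
  settle_round([9, 6, 7, 2, 4, 11, 8]) -> 11  [called from main, line 34]
  verify_load(14, 11) -> 3  [called from main, line 36]
Log origin:
  1: from main, line 31
  2: from rank_cells, line 2
  3: from resolve_slot, line 9
  4: from main, line 33
  5: from settle_round, line 14
  6: from settle_round, line 19
  7: from main, line 35
  8: from verify_load, line 23
A correct fix: line 11: replace `2` with `3`.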